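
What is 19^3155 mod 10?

The units digit of 19^n cycles with period 2: 9, 1, …
3155 mod 2 = 1, so the last digit matches 9^1 = 9.

9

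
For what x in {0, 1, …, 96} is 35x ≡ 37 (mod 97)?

26

The inverse of 35 mod 97 is 61 (since 35·61 = 2135 ≡ 1).
So x ≡ 61·37 = 2257 ≡ 26 (mod 97).
Check: 35·26 = 910 = 9·97 + 37.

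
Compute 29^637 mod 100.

By repeated squaring mod 100: 29^1≡29, 29^2≡41, 29^4≡81, 29^8≡61, 29^16≡21, 29^32≡41, 29^64≡81, 29^128≡61, 29^256≡21, 29^512≡41.
Since 637 = 1 + 4 + 8 + 16 + 32 + 64 + 512 in binary, 29^637 ≡ 29·81·61·21·41·81·41 ≡ 9 (mod 100).

9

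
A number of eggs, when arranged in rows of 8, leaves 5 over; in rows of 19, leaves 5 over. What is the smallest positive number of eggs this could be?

5

Since 19·3 ≡ 1 (mod 8), take x = 5 + 19·((5−5)·3 mod 8) = 5 + 19·0 = 5.
Check: 5 mod 8 = 5, 5 mod 19 = 5.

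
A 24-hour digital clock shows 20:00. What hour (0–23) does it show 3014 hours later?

3014 = 125·24 + 14, so 3014 mod 24 = 14.
(20 + 14) mod 24 = 10.

10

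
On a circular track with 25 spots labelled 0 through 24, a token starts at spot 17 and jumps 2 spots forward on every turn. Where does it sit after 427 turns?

21

427·2 = 854.
854 − 34·25 = 4, so 854 ≡ 4 (mod 25).
(17 + 4) mod 25 = 21.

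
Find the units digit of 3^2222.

The units digit of 3^n cycles with period 4: 3, 9, 7, 1, …
2222 mod 4 = 2, so the last digit matches 3^2 = 9.

9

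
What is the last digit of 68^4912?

6

The units digit of 68^n cycles with period 4: 8, 4, 2, 6, …
4912 leaves remainder 0 on division by 4, so 68^4912 ends in 6.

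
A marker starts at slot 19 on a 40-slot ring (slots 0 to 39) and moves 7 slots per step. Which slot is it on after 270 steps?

270·7 = 1890.
1890 − 47·40 = 10, so 1890 ≡ 10 (mod 40).
(19 + 10) mod 40 = 29.

29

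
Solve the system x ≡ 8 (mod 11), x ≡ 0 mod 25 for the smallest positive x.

Since 25·4 ≡ 1 (mod 11), take x = 0 + 25·((8−0)·4 mod 11) = 0 + 25·10 = 250.
Check: 250 mod 11 = 8, 250 mod 25 = 0.

250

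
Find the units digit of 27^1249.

7

Powers of 7 mod 10 repeat with period 4: 7, 9, 3, 1.
1249 leaves remainder 1 on division by 4, so 27^1249 ends in 7.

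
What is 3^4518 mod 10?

9

Last digits of 3^n: 3, 9, 7, 1 (period 4).
4518 leaves remainder 2 on division by 4, so 3^4518 ends in 9.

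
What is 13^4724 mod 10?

1

The units digit of 13^n cycles with period 4: 3, 9, 7, 1, …
4724 leaves remainder 0 on division by 4, so 13^4724 ends in 1.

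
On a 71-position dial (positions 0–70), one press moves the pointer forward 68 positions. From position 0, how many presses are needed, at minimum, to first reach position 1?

47

68·47 = 3196 = 45·71 + 1, so 68⁻¹ ≡ 47 (mod 71).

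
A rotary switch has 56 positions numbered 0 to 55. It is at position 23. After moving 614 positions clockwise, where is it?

21

614 − 10·56 = 54, so 614 ≡ 54 (mod 56).
(23 + 54) mod 56 = 21.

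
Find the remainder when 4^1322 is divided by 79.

By repeated squaring mod 79: 4^1≡4, 4^2≡16, 4^4≡19, 4^8≡45, 4^16≡50, 4^32≡51, 4^64≡73, 4^128≡36, 4^256≡32, 4^512≡76, 4^1024≡9.
1322 = 2 + 8 + 32 + 256 + 1024, so 4^1322 ≡ 16·45·51·32·9 ≡ 25 (mod 79).

25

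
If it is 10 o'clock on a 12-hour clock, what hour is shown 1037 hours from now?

3

1037 mod 12 = 5 (since 86·12 = 1032).
10 + 5 → 3 on a 12-hour dial.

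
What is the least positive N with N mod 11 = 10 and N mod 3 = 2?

x ≡ 2 (mod 3) gives x ∈ {2, 5, 8, 11, 14, 17, 20, 23, …}.
The first of these with x mod 11 = 10 is 32.

32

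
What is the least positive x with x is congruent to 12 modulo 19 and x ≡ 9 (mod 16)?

x ≡ 9 (mod 16) gives x ∈ {9, 25, 41, 57, 73, 89, 105, 121, …}.
The first of these with x mod 19 = 12 is 297.

297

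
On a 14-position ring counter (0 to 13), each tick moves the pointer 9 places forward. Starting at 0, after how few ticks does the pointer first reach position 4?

9⁻¹ ≡ 11 (mod 14) because 9·11 = 99 = 7·14 + 1.
So x ≡ 11·4 = 44 ≡ 2 (mod 14).
Check: 9·2 = 18 = 1·14 + 4.

2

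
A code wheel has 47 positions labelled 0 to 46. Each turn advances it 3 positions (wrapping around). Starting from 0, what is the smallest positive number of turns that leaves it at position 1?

16

3·16 = 48 = 1·47 + 1, so 3⁻¹ ≡ 16 (mod 47).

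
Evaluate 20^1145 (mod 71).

Successive squares of 20 mod 71: 20^1≡20, 20^2≡45, 20^4≡37, 20^8≡20, 20^16≡45, 20^32≡37, 20^64≡20, 20^128≡45, 20^256≡37, 20^512≡20, 20^1024≡45.
Since 1145 = 1 + 8 + 16 + 32 + 64 + 1024 in binary, 20^1145 ≡ 20·20·45·37·20·45 ≡ 37 (mod 71).

37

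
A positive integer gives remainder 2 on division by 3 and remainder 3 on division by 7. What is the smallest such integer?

17

x ≡ 2 (mod 3) gives x ∈ {2, 5, 8, 11, 14, 17}.
The first of these with x mod 7 = 3 is 17.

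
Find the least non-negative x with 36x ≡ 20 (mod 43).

36⁻¹ ≡ 6 (mod 43) because 36·6 = 216 = 5·43 + 1.
Multiplying both sides by 6: x ≡ 6·20 = 120 ≡ 34 (mod 43).

34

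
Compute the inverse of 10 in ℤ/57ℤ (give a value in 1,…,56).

57 = 5·10 + 7
10 = 1·7 + 3
7 = 2·3 + 1
3 = 3·1 + 0
Back-substituting gives 10·40 ≡ 1 (mod 57).

40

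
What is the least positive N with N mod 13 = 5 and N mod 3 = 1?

31

Since 3·9 ≡ 1 (mod 13), take x = 1 + 3·((5−1)·9 mod 13) = 1 + 3·10 = 31.
Check: 31 mod 13 = 5, 31 mod 3 = 1.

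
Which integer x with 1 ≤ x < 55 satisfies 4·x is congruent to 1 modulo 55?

55 = 13·4 + 3
4 = 1·3 + 1
3 = 3·1 + 0
Back-substituting gives 4·14 ≡ 1 (mod 55).

14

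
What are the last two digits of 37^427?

33

Square-and-reduce mod 100: 37^1≡37, 37^2≡69, 37^4≡61, 37^8≡21, 37^16≡41, 37^32≡81, 37^64≡61, 37^128≡21, 37^256≡41.
Since 427 = 1 + 2 + 8 + 32 + 128 + 256 in binary, 37^427 ≡ 37·69·21·81·21·41 ≡ 33 (mod 100).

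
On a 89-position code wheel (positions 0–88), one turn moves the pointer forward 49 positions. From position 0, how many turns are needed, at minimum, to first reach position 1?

20

89 = 1·49 + 40
49 = 1·40 + 9
40 = 4·9 + 4
9 = 2·4 + 1
4 = 4·1 + 0
Back-substituting gives 49·20 ≡ 1 (mod 89).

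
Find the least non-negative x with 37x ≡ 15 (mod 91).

25

The inverse of 37 mod 91 is 32 (since 37·32 = 1184 ≡ 1).
Multiplying both sides by 32: x ≡ 32·15 = 480 ≡ 25 (mod 91).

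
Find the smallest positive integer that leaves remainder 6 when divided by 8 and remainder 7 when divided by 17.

126

Since 17·1 ≡ 1 (mod 8), take x = 7 + 17·((6−7)·1 mod 8) = 7 + 17·7 = 126.
Check: 126 mod 8 = 6, 126 mod 17 = 7.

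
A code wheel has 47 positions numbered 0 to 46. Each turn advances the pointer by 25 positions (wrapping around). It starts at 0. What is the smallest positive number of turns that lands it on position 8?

21

25⁻¹ ≡ 32 (mod 47) because 25·32 = 800 = 17·47 + 1.
So x ≡ 32·8 = 256 ≡ 21 (mod 47).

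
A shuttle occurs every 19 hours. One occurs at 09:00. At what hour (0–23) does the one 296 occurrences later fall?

17

296·19 = 5624.
5624 mod 24 = 8 (since 234·24 = 5616).
(9 + 8) mod 24 = 17.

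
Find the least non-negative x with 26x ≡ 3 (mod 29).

28

26⁻¹ ≡ 19 (mod 29) because 26·19 = 494 = 17·29 + 1.
So x ≡ 19·3 = 57 ≡ 28 (mod 29).
Check: 26·28 = 728 = 25·29 + 3.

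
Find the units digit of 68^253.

8

Last digits of 8^n: 8, 4, 2, 6 (period 4).
253 leaves remainder 1 on division by 4, so 68^253 ends in 8.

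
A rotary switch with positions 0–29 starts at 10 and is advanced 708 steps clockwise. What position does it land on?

28

708 mod 30 = 18 (since 23·30 = 690).
(10 + 18) mod 30 = 28.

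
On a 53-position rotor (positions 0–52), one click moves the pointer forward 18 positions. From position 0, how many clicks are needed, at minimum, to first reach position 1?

18·3 = 54 = 1·53 + 1, so 18⁻¹ ≡ 3 (mod 53).

3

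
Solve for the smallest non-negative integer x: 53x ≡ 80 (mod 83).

25

The inverse of 53 mod 83 is 47 (since 53·47 = 2491 ≡ 1).
Multiplying both sides by 47: x ≡ 47·80 = 3760 ≡ 25 (mod 83).
Check: 53·25 = 1325 = 15·83 + 80.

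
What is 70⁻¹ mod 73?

24

70·24 = 1680 = 23·73 + 1, so 70⁻¹ ≡ 24 (mod 73).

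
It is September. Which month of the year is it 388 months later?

January

388 − 32·12 = 4, so 388 ≡ 4 (mod 12).
September + 4 months → January.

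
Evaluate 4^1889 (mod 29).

22

Successive squares of 4 mod 29: 4^1≡4, 4^2≡16, 4^4≡24, 4^8≡25, 4^16≡16, 4^32≡24, 4^64≡25, 4^128≡16, 4^256≡24, 4^512≡25, 4^1024≡16.
1889 = 1 + 32 + 64 + 256 + 512 + 1024, so 4^1889 ≡ 4·24·25·24·25·16 ≡ 22 (mod 29).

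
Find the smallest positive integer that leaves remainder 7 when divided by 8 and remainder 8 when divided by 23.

31

x ≡ 7 (mod 8) gives x ∈ {7, 15, 23, 31}.
The first of these with x mod 23 = 8 is 31.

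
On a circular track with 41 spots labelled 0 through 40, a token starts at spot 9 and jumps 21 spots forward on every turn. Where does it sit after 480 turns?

3

480·21 = 10080.
10080 − 245·41 = 35, so 10080 ≡ 35 (mod 41).
(9 + 35) mod 41 = 3.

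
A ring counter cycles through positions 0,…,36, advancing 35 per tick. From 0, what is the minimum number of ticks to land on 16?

The inverse of 35 mod 37 is 18 (since 35·18 = 630 ≡ 1).
Multiplying both sides by 18: x ≡ 18·16 = 288 ≡ 29 (mod 37).

29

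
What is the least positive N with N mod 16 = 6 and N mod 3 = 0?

Since 3·11 ≡ 1 (mod 16), take x = 0 + 3·((6−0)·11 mod 16) = 0 + 3·2 = 6.
Check: 6 mod 16 = 6, 6 mod 3 = 0.

6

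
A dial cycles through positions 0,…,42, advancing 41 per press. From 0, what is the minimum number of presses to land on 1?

21

The inverse of 41 mod 43 is 21 (since 41·21 = 861 ≡ 1).
So x ≡ 21·1 = 21 ≡ 21 (mod 43).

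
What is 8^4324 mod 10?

The units digit of 8^n cycles with period 4: 8, 4, 2, 6, …
4324 leaves remainder 0 on division by 4, so 8^4324 ends in 6.

6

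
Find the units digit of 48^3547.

Last digits of 8^n: 8, 4, 2, 6 (period 4).
3547 mod 4 = 3, so the last digit matches 8^3 = 2.

2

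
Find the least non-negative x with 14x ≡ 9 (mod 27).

18

14⁻¹ ≡ 2 (mod 27) because 14·2 = 28 = 1·27 + 1.
So x ≡ 2·9 = 18 ≡ 18 (mod 27).
Check: 14·18 = 252 = 9·27 + 9.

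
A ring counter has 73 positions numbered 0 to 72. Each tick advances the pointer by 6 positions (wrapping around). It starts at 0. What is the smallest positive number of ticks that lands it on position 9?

38

6⁻¹ ≡ 61 (mod 73) because 6·61 = 366 = 5·73 + 1.
Multiplying both sides by 61: x ≡ 61·9 = 549 ≡ 38 (mod 73).
Check: 6·38 = 228 = 3·73 + 9.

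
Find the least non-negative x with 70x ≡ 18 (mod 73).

The inverse of 70 mod 73 is 24 (since 70·24 = 1680 ≡ 1).
Multiplying both sides by 24: x ≡ 24·18 = 432 ≡ 67 (mod 73).
Check: 70·67 = 4690 = 64·73 + 18.

67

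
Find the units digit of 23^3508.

1

Powers of 3 mod 10 repeat with period 4: 3, 9, 7, 1.
3508 mod 4 = 0, so the last digit matches 3^4 = 1.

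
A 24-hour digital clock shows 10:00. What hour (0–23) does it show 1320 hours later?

1320 mod 24 = 0 (since 55·24 = 1320).
(10 + 0) mod 24 = 10.

10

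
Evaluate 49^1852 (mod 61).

Square-and-reduce mod 61: 49^1≡49, 49^2≡22, 49^4≡57, 49^8≡16, 49^16≡12, 49^32≡22, 49^64≡57, 49^128≡16, 49^256≡12, 49^512≡22, 49^1024≡57.
Since 1852 = 4 + 8 + 16 + 32 + 256 + 512 + 1024 in binary, 49^1852 ≡ 57·16·12·22·12·22·57 ≡ 42 (mod 61).

42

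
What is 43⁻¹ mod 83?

56

43·56 = 2408 = 29·83 + 1, so 43⁻¹ ≡ 56 (mod 83).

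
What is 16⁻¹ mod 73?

32

73 = 4·16 + 9
16 = 1·9 + 7
9 = 1·7 + 2
7 = 3·2 + 1
2 = 2·1 + 0
Back-substituting gives 16·32 ≡ 1 (mod 73).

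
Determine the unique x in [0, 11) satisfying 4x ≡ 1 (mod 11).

3

4⁻¹ ≡ 3 (mod 11) because 4·3 = 12 = 1·11 + 1.
So x ≡ 3·1 = 3 ≡ 3 (mod 11).
Check: 4·3 = 12 = 1·11 + 1.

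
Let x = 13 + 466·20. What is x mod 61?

0

466·20 = 9320.
9320 mod 61 = 48 (since 152·61 = 9272).
(13 + 48) mod 61 = 0.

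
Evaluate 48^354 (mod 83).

Successive squares of 48 mod 83: 48^1≡48, 48^2≡63, 48^4≡68, 48^8≡59, 48^16≡78, 48^32≡25, 48^64≡44, 48^128≡27, 48^256≡65.
354 = 2 + 32 + 64 + 256, so 48^354 ≡ 63·25·44·65 ≡ 7 (mod 83).

7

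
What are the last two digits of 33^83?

37

Successive squares of 33 mod 100: 33^1≡33, 33^2≡89, 33^4≡21, 33^8≡41, 33^16≡81, 33^32≡61, 33^64≡21.
83 = 1 + 2 + 16 + 64, so 33^83 ≡ 33·89·81·21 ≡ 37 (mod 100).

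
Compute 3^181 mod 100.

3

By repeated squaring mod 100: 3^1≡3, 3^2≡9, 3^4≡81, 3^8≡61, 3^16≡21, 3^32≡41, 3^64≡81, 3^128≡61.
Since 181 = 1 + 4 + 16 + 32 + 128 in binary, 3^181 ≡ 3·81·21·41·61 ≡ 3 (mod 100).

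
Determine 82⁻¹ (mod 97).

97 = 1·82 + 15
82 = 5·15 + 7
15 = 2·7 + 1
7 = 7·1 + 0
Back-substituting gives 82·84 ≡ 1 (mod 97).

84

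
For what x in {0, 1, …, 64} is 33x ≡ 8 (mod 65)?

The inverse of 33 mod 65 is 2 (since 33·2 = 66 ≡ 1).
Multiplying both sides by 2: x ≡ 2·8 = 16 ≡ 16 (mod 65).
Check: 33·16 = 528 = 8·65 + 8.

16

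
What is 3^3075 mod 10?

Powers of 3 mod 10 repeat with period 4: 3, 9, 7, 1.
3075 leaves remainder 3 on division by 4, so 3^3075 ends in 7.

7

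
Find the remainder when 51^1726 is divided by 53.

Square-and-reduce mod 53: 51^1≡51, 51^2≡4, 51^4≡16, 51^8≡44, 51^16≡28, 51^32≡42, 51^64≡15, 51^128≡13, 51^256≡10, 51^512≡47, 51^1024≡36.
1726 = 2 + 4 + 8 + 16 + 32 + 128 + 512 + 1024, so 51^1726 ≡ 4·16·44·28·42·13·47·36 ≡ 17 (mod 53).

17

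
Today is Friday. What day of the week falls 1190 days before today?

Friday

1190 − 170·7 = 0, so 1190 ≡ 0 (mod 7).
Friday − 0 days → Friday.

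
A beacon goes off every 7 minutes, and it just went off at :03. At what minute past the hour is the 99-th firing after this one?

99·7 = 693.
Dividing 693 by 60 gives quotient 11 and remainder 33.
(3 + 33) mod 60 = 36.

36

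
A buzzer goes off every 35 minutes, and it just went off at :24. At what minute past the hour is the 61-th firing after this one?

61·35 = 2135.
Dividing 2135 by 60 gives quotient 35 and remainder 35.
(24 + 35) mod 60 = 59.

59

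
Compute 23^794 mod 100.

By repeated squaring mod 100: 23^1≡23, 23^2≡29, 23^4≡41, 23^8≡81, 23^16≡61, 23^32≡21, 23^64≡41, 23^128≡81, 23^256≡61, 23^512≡21.
794 = 2 + 8 + 16 + 256 + 512, so 23^794 ≡ 29·81·61·61·21 ≡ 9 (mod 100).

9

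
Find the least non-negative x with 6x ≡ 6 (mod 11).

1

The inverse of 6 mod 11 is 2 (since 6·2 = 12 ≡ 1).
Multiplying both sides by 2: x ≡ 2·6 = 12 ≡ 1 (mod 11).
Check: 6·1 = 6 = 0·11 + 6.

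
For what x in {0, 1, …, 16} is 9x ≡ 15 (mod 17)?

The inverse of 9 mod 17 is 2 (since 9·2 = 18 ≡ 1).
Multiplying both sides by 2: x ≡ 2·15 = 30 ≡ 13 (mod 17).
Check: 9·13 = 117 = 6·17 + 15.

13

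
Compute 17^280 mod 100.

1

Square-and-reduce mod 100: 17^1≡17, 17^2≡89, 17^4≡21, 17^8≡41, 17^16≡81, 17^32≡61, 17^64≡21, 17^128≡41, 17^256≡81.
Since 280 = 8 + 16 + 256 in binary, 17^280 ≡ 41·81·81 ≡ 1 (mod 100).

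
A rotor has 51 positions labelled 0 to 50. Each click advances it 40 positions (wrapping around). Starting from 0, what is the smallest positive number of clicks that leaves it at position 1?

37

51 = 1·40 + 11
40 = 3·11 + 7
11 = 1·7 + 4
7 = 1·4 + 3
4 = 1·3 + 1
3 = 3·1 + 0
Back-substituting gives 40·37 ≡ 1 (mod 51).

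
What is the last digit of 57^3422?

The units digit of 57^n cycles with period 4: 7, 9, 3, 1, …
3422 leaves remainder 2 on division by 4, so 57^3422 ends in 9.

9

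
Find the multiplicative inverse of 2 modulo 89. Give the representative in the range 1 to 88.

45

89 = 44·2 + 1
2 = 2·1 + 0
Back-substituting gives 2·45 ≡ 1 (mod 89).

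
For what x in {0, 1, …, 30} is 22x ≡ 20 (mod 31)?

The inverse of 22 mod 31 is 24 (since 22·24 = 528 ≡ 1).
Multiplying both sides by 24: x ≡ 24·20 = 480 ≡ 15 (mod 31).

15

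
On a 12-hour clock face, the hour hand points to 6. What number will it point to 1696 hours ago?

1696 − 141·12 = 4, so 1696 ≡ 4 (mod 12).
6 − 4 → 2 on a 12-hour dial.

2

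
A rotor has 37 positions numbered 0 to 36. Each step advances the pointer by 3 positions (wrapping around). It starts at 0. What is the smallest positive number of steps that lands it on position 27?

9

The inverse of 3 mod 37 is 25 (since 3·25 = 75 ≡ 1).
So x ≡ 25·27 = 675 ≡ 9 (mod 37).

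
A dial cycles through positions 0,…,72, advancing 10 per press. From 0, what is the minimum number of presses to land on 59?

10⁻¹ ≡ 22 (mod 73) because 10·22 = 220 = 3·73 + 1.
Multiplying both sides by 22: x ≡ 22·59 = 1298 ≡ 57 (mod 73).
Check: 10·57 = 570 = 7·73 + 59.

57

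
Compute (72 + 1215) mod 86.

83

Dividing 1215 by 86 gives quotient 14 and remainder 11.
(72 + 11) mod 86 = 83.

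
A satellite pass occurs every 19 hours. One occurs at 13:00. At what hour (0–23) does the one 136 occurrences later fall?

136·19 = 2584.
2584 mod 24 = 16 (since 107·24 = 2568).
(13 + 16) mod 24 = 5.

5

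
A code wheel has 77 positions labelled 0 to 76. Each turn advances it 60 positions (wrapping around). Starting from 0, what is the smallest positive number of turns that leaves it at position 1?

9

60·9 = 540 = 7·77 + 1, so 60⁻¹ ≡ 9 (mod 77).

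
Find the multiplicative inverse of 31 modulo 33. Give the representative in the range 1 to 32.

16

33 = 1·31 + 2
31 = 15·2 + 1
2 = 2·1 + 0
Back-substituting gives 31·16 ≡ 1 (mod 33).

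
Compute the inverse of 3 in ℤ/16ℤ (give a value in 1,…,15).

11

16 = 5·3 + 1
3 = 3·1 + 0
Back-substituting gives 3·11 ≡ 1 (mod 16).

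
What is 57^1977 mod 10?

The units digit of 57^n cycles with period 4: 7, 9, 3, 1, …
1977 leaves remainder 1 on division by 4, so 57^1977 ends in 7.

7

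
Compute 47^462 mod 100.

9

Square-and-reduce mod 100: 47^1≡47, 47^2≡9, 47^4≡81, 47^8≡61, 47^16≡21, 47^32≡41, 47^64≡81, 47^128≡61, 47^256≡21.
Since 462 = 2 + 4 + 8 + 64 + 128 + 256 in binary, 47^462 ≡ 9·81·61·81·61·21 ≡ 9 (mod 100).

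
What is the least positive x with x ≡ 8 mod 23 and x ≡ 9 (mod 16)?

x ≡ 9 (mod 16) gives x ∈ {9, 25, 41, 57, 73, 89, 105, 121, …}.
The first of these with x mod 23 = 8 is 169.

169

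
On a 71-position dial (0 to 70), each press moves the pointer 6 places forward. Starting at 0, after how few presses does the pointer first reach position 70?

59

6⁻¹ ≡ 12 (mod 71) because 6·12 = 72 = 1·71 + 1.
Multiplying both sides by 12: x ≡ 12·70 = 840 ≡ 59 (mod 71).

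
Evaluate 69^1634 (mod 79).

67

Square-and-reduce mod 79: 69^1≡69, 69^2≡21, 69^4≡46, 69^8≡62, 69^16≡52, 69^32≡18, 69^64≡8, 69^128≡64, 69^256≡67, 69^512≡65, 69^1024≡38.
1634 = 2 + 32 + 64 + 512 + 1024, so 69^1634 ≡ 21·18·8·65·38 ≡ 67 (mod 79).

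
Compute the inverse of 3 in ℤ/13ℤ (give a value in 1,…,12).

9

3·9 = 27 = 2·13 + 1, so 3⁻¹ ≡ 9 (mod 13).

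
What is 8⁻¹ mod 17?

17 = 2·8 + 1
8 = 8·1 + 0
Back-substituting gives 8·15 ≡ 1 (mod 17).

15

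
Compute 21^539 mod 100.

81

Successive squares of 21 mod 100: 21^1≡21, 21^2≡41, 21^4≡81, 21^8≡61, 21^16≡21, 21^32≡41, 21^64≡81, 21^128≡61, 21^256≡21, 21^512≡41.
Since 539 = 1 + 2 + 8 + 16 + 512 in binary, 21^539 ≡ 21·41·61·21·41 ≡ 81 (mod 100).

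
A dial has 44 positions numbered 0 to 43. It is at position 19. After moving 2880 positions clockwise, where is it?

39

2880 mod 44 = 20 (since 65·44 = 2860).
(19 + 20) mod 44 = 39.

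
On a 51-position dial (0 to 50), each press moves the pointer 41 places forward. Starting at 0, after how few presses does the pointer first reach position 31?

41⁻¹ ≡ 5 (mod 51) because 41·5 = 205 = 4·51 + 1.
Multiplying both sides by 5: x ≡ 5·31 = 155 ≡ 2 (mod 51).
Check: 41·2 = 82 = 1·51 + 31.

2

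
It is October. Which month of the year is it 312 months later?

312 mod 12 = 0 (since 26·12 = 312).
October + 0 months → October.

October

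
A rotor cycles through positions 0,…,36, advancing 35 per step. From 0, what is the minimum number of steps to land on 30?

The inverse of 35 mod 37 is 18 (since 35·18 = 630 ≡ 1).
Multiplying both sides by 18: x ≡ 18·30 = 540 ≡ 22 (mod 37).
Check: 35·22 = 770 = 20·37 + 30.

22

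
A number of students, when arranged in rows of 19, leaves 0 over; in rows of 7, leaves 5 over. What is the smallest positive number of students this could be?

x ≡ 5 (mod 7) gives x ∈ {5, 12, 19}.
The first of these with x mod 19 = 0 is 19.

19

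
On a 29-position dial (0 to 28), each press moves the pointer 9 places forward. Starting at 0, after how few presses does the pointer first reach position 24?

22

The inverse of 9 mod 29 is 13 (since 9·13 = 117 ≡ 1).
Multiplying both sides by 13: x ≡ 13·24 = 312 ≡ 22 (mod 29).
Check: 9·22 = 198 = 6·29 + 24.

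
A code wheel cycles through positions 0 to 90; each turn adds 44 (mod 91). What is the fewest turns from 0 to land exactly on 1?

44·60 = 2640 = 29·91 + 1, so 44⁻¹ ≡ 60 (mod 91).

60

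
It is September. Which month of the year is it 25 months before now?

25 = 2·12 + 1, so 25 mod 12 = 1.
September − 1 month → August.

August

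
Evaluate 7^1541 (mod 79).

54

By repeated squaring mod 79: 7^1≡7, 7^2≡49, 7^4≡31, 7^8≡13, 7^16≡11, 7^32≡42, 7^64≡26, 7^128≡44, 7^256≡40, 7^512≡20, 7^1024≡5.
Since 1541 = 1 + 4 + 512 + 1024 in binary, 7^1541 ≡ 7·31·20·5 ≡ 54 (mod 79).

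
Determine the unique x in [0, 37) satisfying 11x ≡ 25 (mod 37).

11⁻¹ ≡ 27 (mod 37) because 11·27 = 297 = 8·37 + 1.
Multiplying both sides by 27: x ≡ 27·25 = 675 ≡ 9 (mod 37).

9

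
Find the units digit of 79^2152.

1

Last digits of 9^n: 9, 1 (period 2).
2152 mod 2 = 0, so the last digit matches 9^2 = 1.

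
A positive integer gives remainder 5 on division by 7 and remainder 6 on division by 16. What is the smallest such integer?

54

x ≡ 5 (mod 7) gives x ∈ {5, 12, 19, 26, 33, 40, 47, 54}.
The first of these with x mod 16 = 6 is 54.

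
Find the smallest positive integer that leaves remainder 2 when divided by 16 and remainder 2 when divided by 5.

x ≡ 2 (mod 5) gives x ∈ {2}.
The first of these with x mod 16 = 2 is 2.

2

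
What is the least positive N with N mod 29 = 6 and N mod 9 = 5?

x ≡ 5 (mod 9) gives x ∈ {5, 14, 23, 32, 41, 50, 59, 68, …}.
The first of these with x mod 29 = 6 is 122.

122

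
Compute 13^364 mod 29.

1

Square-and-reduce mod 29: 13^1≡13, 13^2≡24, 13^4≡25, 13^8≡16, 13^16≡24, 13^32≡25, 13^64≡16, 13^128≡24, 13^256≡25.
Since 364 = 4 + 8 + 32 + 64 + 256 in binary, 13^364 ≡ 25·16·25·16·25 ≡ 1 (mod 29).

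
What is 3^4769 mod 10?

Last digits of 3^n: 3, 9, 7, 1 (period 4).
4769 mod 4 = 1, so the last digit matches 3^1 = 3.

3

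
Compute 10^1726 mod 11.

Successive squares of 10 mod 11: 10^1≡10, 10^2≡1, 10^4≡1, 10^8≡1, 10^16≡1, 10^32≡1, 10^64≡1, 10^128≡1, 10^256≡1, 10^512≡1, 10^1024≡1.
1726 = 2 + 4 + 8 + 16 + 32 + 128 + 512 + 1024, so 10^1726 ≡ 1·1·1·1·1·1·1·1 ≡ 1 (mod 11).

1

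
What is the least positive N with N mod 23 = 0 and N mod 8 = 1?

x ≡ 1 (mod 8) gives x ∈ {1, 9, 17, 25, 33, 41, 49, 57, …}.
The first of these with x mod 23 = 0 is 161.

161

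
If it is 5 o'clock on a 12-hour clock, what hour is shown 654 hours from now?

654 − 54·12 = 6, so 654 ≡ 6 (mod 12).
5 + 6 → 11 on a 12-hour dial.

11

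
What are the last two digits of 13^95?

Square-and-reduce mod 100: 13^1≡13, 13^2≡69, 13^4≡61, 13^8≡21, 13^16≡41, 13^32≡81, 13^64≡61.
Since 95 = 1 + 2 + 4 + 8 + 16 + 64 in binary, 13^95 ≡ 13·69·61·21·41·61 ≡ 57 (mod 100).

57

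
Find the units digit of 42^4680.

Powers of 2 mod 10 repeat with period 4: 2, 4, 8, 6.
4680 mod 4 = 0, so the last digit matches 2^4 = 6.

6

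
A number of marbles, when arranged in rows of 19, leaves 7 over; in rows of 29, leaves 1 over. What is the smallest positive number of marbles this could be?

349

x ≡ 7 (mod 19) gives x ∈ {7, 26, 45, 64, 83, 102, 121, 140, …}.
The first of these with x mod 29 = 1 is 349.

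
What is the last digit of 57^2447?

Powers of 7 mod 10 repeat with period 4: 7, 9, 3, 1.
2447 leaves remainder 3 on division by 4, so 57^2447 ends in 3.

3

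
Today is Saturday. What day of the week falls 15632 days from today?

15632 = 2233·7 + 1, so 15632 mod 7 = 1.
Saturday + 1 day → Sunday.

Sunday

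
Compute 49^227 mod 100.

Successive squares of 49 mod 100: 49^1≡49, 49^2≡1, 49^4≡1, 49^8≡1, 49^16≡1, 49^32≡1, 49^64≡1, 49^128≡1.
227 = 1 + 2 + 32 + 64 + 128, so 49^227 ≡ 49·1·1·1·1 ≡ 49 (mod 100).

49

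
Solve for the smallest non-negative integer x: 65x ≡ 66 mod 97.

4

65⁻¹ ≡ 3 (mod 97) because 65·3 = 195 = 2·97 + 1.
Multiplying both sides by 3: x ≡ 3·66 = 198 ≡ 4 (mod 97).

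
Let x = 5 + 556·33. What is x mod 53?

15

556·33 = 18348.
18348 = 346·53 + 10, so 18348 mod 53 = 10.
(5 + 10) mod 53 = 15.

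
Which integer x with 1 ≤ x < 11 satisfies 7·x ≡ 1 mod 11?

8

7·8 = 56 = 5·11 + 1, so 7⁻¹ ≡ 8 (mod 11).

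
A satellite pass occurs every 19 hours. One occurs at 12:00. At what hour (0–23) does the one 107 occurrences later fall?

5

107·19 = 2033.
Dividing 2033 by 24 gives quotient 84 and remainder 17.
(12 + 17) mod 24 = 5.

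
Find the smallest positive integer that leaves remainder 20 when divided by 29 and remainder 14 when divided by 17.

Since 17·12 ≡ 1 (mod 29), take x = 14 + 17·((20−14)·12 mod 29) = 14 + 17·14 = 252.
Check: 252 mod 29 = 20, 252 mod 17 = 14.

252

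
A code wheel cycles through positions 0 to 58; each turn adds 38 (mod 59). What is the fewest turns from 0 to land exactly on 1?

38·14 = 532 = 9·59 + 1, so 38⁻¹ ≡ 14 (mod 59).

14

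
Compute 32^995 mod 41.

Successive squares of 32 mod 41: 32^1≡32, 32^2≡40, 32^4≡1, 32^8≡1, 32^16≡1, 32^32≡1, 32^64≡1, 32^128≡1, 32^256≡1, 32^512≡1.
995 = 1 + 2 + 32 + 64 + 128 + 256 + 512, so 32^995 ≡ 32·40·1·1·1·1·1 ≡ 9 (mod 41).

9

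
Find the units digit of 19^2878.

1

Last digits of 9^n: 9, 1 (period 2).
2878 mod 2 = 0, so the last digit matches 9^2 = 1.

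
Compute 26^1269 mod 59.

Successive squares of 26 mod 59: 26^1≡26, 26^2≡27, 26^4≡21, 26^8≡28, 26^16≡17, 26^32≡53, 26^64≡36, 26^128≡57, 26^256≡4, 26^512≡16, 26^1024≡20.
1269 = 1 + 4 + 16 + 32 + 64 + 128 + 1024, so 26^1269 ≡ 26·21·17·53·36·57·20 ≡ 22 (mod 59).

22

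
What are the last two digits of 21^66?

21

By repeated squaring mod 100: 21^1≡21, 21^2≡41, 21^4≡81, 21^8≡61, 21^16≡21, 21^32≡41, 21^64≡81.
66 = 2 + 64, so 21^66 ≡ 41·81 ≡ 21 (mod 100).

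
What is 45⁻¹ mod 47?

23

47 = 1·45 + 2
45 = 22·2 + 1
2 = 2·1 + 0
Back-substituting gives 45·23 ≡ 1 (mod 47).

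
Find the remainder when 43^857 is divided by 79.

Successive squares of 43 mod 79: 43^1≡43, 43^2≡32, 43^4≡76, 43^8≡9, 43^16≡2, 43^32≡4, 43^64≡16, 43^128≡19, 43^256≡45, 43^512≡50.
Since 857 = 1 + 8 + 16 + 64 + 256 + 512 in binary, 43^857 ≡ 43·9·2·16·45·50 ≡ 68 (mod 79).

68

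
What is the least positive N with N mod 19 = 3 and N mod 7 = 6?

x ≡ 6 (mod 7) gives x ∈ {6, 13, 20, 27, 34, 41}.
The first of these with x mod 19 = 3 is 41.

41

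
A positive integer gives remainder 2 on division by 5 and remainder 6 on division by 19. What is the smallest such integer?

Since 19·4 ≡ 1 (mod 5), take x = 6 + 19·((2−6)·4 mod 5) = 6 + 19·4 = 82.
Check: 82 mod 5 = 2, 82 mod 19 = 6.

82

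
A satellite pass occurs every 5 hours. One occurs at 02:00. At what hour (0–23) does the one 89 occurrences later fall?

89·5 = 445.
445 mod 24 = 13 (since 18·24 = 432).
(2 + 13) mod 24 = 15.

15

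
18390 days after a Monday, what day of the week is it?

Dividing 18390 by 7 gives quotient 2627 and remainder 1.
Monday + 1 day → Tuesday.

Tuesday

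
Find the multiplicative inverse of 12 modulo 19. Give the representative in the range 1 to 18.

8

12·8 = 96 = 5·19 + 1, so 12⁻¹ ≡ 8 (mod 19).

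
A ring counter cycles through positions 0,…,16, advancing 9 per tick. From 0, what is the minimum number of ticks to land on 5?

The inverse of 9 mod 17 is 2 (since 9·2 = 18 ≡ 1).
So x ≡ 2·5 = 10 ≡ 10 (mod 17).

10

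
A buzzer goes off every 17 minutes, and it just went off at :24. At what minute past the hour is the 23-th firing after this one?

55

23·17 = 391.
Dividing 391 by 60 gives quotient 6 and remainder 31.
(24 + 31) mod 60 = 55.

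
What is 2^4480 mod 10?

6

Powers of 2 mod 10 repeat with period 4: 2, 4, 8, 6.
4480 mod 4 = 0, so the last digit matches 2^4 = 6.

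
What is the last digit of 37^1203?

3

Last digits of 7^n: 7, 9, 3, 1 (period 4).
1203 mod 4 = 3, so the last digit matches 7^3 = 3.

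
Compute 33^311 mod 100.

Square-and-reduce mod 100: 33^1≡33, 33^2≡89, 33^4≡21, 33^8≡41, 33^16≡81, 33^32≡61, 33^64≡21, 33^128≡41, 33^256≡81.
311 = 1 + 2 + 4 + 16 + 32 + 256, so 33^311 ≡ 33·89·21·81·61·81 ≡ 17 (mod 100).

17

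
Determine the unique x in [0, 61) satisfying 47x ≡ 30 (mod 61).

24

47⁻¹ ≡ 13 (mod 61) because 47·13 = 611 = 10·61 + 1.
Multiplying both sides by 13: x ≡ 13·30 = 390 ≡ 24 (mod 61).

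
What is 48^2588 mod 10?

Powers of 8 mod 10 repeat with period 4: 8, 4, 2, 6.
2588 leaves remainder 0 on division by 4, so 48^2588 ends in 6.

6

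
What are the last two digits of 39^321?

By repeated squaring mod 100: 39^1≡39, 39^2≡21, 39^4≡41, 39^8≡81, 39^16≡61, 39^32≡21, 39^64≡41, 39^128≡81, 39^256≡61.
Since 321 = 1 + 64 + 256 in binary, 39^321 ≡ 39·41·61 ≡ 39 (mod 100).

39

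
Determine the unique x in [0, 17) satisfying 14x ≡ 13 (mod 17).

7

The inverse of 14 mod 17 is 11 (since 14·11 = 154 ≡ 1).
Multiplying both sides by 11: x ≡ 11·13 = 143 ≡ 7 (mod 17).
Check: 14·7 = 98 = 5·17 + 13.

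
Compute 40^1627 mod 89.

69

Square-and-reduce mod 89: 40^1≡40, 40^2≡87, 40^4≡4, 40^8≡16, 40^16≡78, 40^32≡32, 40^64≡45, 40^128≡67, 40^256≡39, 40^512≡8, 40^1024≡64.
1627 = 1 + 2 + 8 + 16 + 64 + 512 + 1024, so 40^1627 ≡ 40·87·16·78·45·8·64 ≡ 69 (mod 89).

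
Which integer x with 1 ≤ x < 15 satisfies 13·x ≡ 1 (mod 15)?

7

15 = 1·13 + 2
13 = 6·2 + 1
2 = 2·1 + 0
Back-substituting gives 13·7 ≡ 1 (mod 15).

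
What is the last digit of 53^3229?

The units digit of 53^n cycles with period 4: 3, 9, 7, 1, …
3229 leaves remainder 1 on division by 4, so 53^3229 ends in 3.

3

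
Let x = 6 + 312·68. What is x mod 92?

62

312·68 = 21216.
21216 − 230·92 = 56, so 21216 ≡ 56 (mod 92).
(6 + 56) mod 92 = 62.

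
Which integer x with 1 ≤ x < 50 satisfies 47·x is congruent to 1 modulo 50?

47·33 = 1551 = 31·50 + 1, so 47⁻¹ ≡ 33 (mod 50).

33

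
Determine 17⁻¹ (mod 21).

17·5 = 85 = 4·21 + 1, so 17⁻¹ ≡ 5 (mod 21).

5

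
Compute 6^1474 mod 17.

2

Successive squares of 6 mod 17: 6^1≡6, 6^2≡2, 6^4≡4, 6^8≡16, 6^16≡1, 6^32≡1, 6^64≡1, 6^128≡1, 6^256≡1, 6^512≡1, 6^1024≡1.
Since 1474 = 2 + 64 + 128 + 256 + 1024 in binary, 6^1474 ≡ 2·1·1·1·1 ≡ 2 (mod 17).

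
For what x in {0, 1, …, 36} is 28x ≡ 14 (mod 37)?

19

28⁻¹ ≡ 4 (mod 37) because 28·4 = 112 = 3·37 + 1.
So x ≡ 4·14 = 56 ≡ 19 (mod 37).
Check: 28·19 = 532 = 14·37 + 14.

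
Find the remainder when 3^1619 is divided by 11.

By repeated squaring mod 11: 3^1≡3, 3^2≡9, 3^4≡4, 3^8≡5, 3^16≡3, 3^32≡9, 3^64≡4, 3^128≡5, 3^256≡3, 3^512≡9, 3^1024≡4.
Since 1619 = 1 + 2 + 16 + 64 + 512 + 1024 in binary, 3^1619 ≡ 3·9·3·4·9·4 ≡ 4 (mod 11).

4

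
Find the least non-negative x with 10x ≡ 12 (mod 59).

10⁻¹ ≡ 6 (mod 59) because 10·6 = 60 = 1·59 + 1.
Multiplying both sides by 6: x ≡ 6·12 = 72 ≡ 13 (mod 59).

13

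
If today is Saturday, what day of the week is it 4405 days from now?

4405 = 629·7 + 2, so 4405 mod 7 = 2.
Saturday + 2 days → Monday.

Monday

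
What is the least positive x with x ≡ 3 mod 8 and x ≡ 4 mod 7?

Since 7·7 ≡ 1 (mod 8), take x = 4 + 7·((3−4)·7 mod 8) = 4 + 7·1 = 11.
Check: 11 mod 8 = 3, 11 mod 7 = 4.

11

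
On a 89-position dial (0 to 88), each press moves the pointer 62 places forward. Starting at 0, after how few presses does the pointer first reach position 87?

66

The inverse of 62 mod 89 is 56 (since 62·56 = 3472 ≡ 1).
Multiplying both sides by 56: x ≡ 56·87 = 4872 ≡ 66 (mod 89).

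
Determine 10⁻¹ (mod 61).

55

61 = 6·10 + 1
10 = 10·1 + 0
Back-substituting gives 10·55 ≡ 1 (mod 61).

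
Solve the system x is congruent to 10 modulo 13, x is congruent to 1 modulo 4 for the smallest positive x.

x ≡ 1 (mod 4) gives x ∈ {1, 5, 9, 13, 17, 21, 25, 29, …}.
The first of these with x mod 13 = 10 is 49.

49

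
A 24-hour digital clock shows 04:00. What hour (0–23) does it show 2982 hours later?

2982 mod 24 = 6 (since 124·24 = 2976).
(4 + 6) mod 24 = 10.

10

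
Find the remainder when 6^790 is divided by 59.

By repeated squaring mod 59: 6^1≡6, 6^2≡36, 6^4≡57, 6^8≡4, 6^16≡16, 6^32≡20, 6^64≡46, 6^128≡51, 6^256≡5, 6^512≡25.
790 = 2 + 4 + 16 + 256 + 512, so 6^790 ≡ 36·57·16·5·25 ≡ 19 (mod 59).

19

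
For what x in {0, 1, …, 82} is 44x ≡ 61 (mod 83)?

41

44⁻¹ ≡ 17 (mod 83) because 44·17 = 748 = 9·83 + 1.
Multiplying both sides by 17: x ≡ 17·61 = 1037 ≡ 41 (mod 83).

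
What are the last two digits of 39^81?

39

Square-and-reduce mod 100: 39^1≡39, 39^2≡21, 39^4≡41, 39^8≡81, 39^16≡61, 39^32≡21, 39^64≡41.
Since 81 = 1 + 16 + 64 in binary, 39^81 ≡ 39·61·41 ≡ 39 (mod 100).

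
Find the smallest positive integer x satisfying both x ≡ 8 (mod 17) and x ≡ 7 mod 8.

Since 8·15 ≡ 1 (mod 17), take x = 7 + 8·((8−7)·15 mod 17) = 7 + 8·15 = 127.
Check: 127 mod 17 = 8, 127 mod 8 = 7.

127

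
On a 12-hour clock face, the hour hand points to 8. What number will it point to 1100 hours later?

4

1100 = 91·12 + 8, so 1100 mod 12 = 8.
8 + 8 → 4 on a 12-hour dial.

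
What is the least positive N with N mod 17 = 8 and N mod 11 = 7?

161

Since 11·14 ≡ 1 (mod 17), take x = 7 + 11·((8−7)·14 mod 17) = 7 + 11·14 = 161.
Check: 161 mod 17 = 8, 161 mod 11 = 7.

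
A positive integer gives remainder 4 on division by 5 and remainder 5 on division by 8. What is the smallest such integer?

29

x ≡ 4 (mod 5) gives x ∈ {4, 9, 14, 19, 24, 29}.
The first of these with x mod 8 = 5 is 29.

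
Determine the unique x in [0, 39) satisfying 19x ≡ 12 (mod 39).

The inverse of 19 mod 39 is 37 (since 19·37 = 703 ≡ 1).
Multiplying both sides by 37: x ≡ 37·12 = 444 ≡ 15 (mod 39).
Check: 19·15 = 285 = 7·39 + 12.

15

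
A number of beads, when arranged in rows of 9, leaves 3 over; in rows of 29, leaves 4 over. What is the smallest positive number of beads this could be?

120

x ≡ 3 (mod 9) gives x ∈ {3, 12, 21, 30, 39, 48, 57, 66, …}.
The first of these with x mod 29 = 4 is 120.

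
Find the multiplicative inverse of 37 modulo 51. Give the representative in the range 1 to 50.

37·40 = 1480 = 29·51 + 1, so 37⁻¹ ≡ 40 (mod 51).

40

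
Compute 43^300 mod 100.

1

Successive squares of 43 mod 100: 43^1≡43, 43^2≡49, 43^4≡1, 43^8≡1, 43^16≡1, 43^32≡1, 43^64≡1, 43^128≡1, 43^256≡1.
300 = 4 + 8 + 32 + 256, so 43^300 ≡ 1·1·1·1 ≡ 1 (mod 100).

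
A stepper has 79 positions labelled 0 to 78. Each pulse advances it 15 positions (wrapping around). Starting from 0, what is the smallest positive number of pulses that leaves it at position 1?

79 = 5·15 + 4
15 = 3·4 + 3
4 = 1·3 + 1
3 = 3·1 + 0
Back-substituting gives 15·58 ≡ 1 (mod 79).

58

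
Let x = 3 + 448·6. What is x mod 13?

0

448·6 = 2688.
2688 mod 13 = 10 (since 206·13 = 2678).
(3 + 10) mod 13 = 0.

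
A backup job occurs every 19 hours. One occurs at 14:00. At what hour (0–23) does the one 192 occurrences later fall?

192·19 = 3648.
Dividing 3648 by 24 gives quotient 152 and remainder 0.
(14 + 0) mod 24 = 14.

14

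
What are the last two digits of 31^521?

By repeated squaring mod 100: 31^1≡31, 31^2≡61, 31^4≡21, 31^8≡41, 31^16≡81, 31^32≡61, 31^64≡21, 31^128≡41, 31^256≡81, 31^512≡61.
Since 521 = 1 + 8 + 512 in binary, 31^521 ≡ 31·41·61 ≡ 31 (mod 100).

31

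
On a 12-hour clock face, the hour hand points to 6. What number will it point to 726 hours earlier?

12

Dividing 726 by 12 gives quotient 60 and remainder 6.
6 − 6 → 12 on a 12-hour dial.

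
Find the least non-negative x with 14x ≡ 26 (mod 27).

25

14⁻¹ ≡ 2 (mod 27) because 14·2 = 28 = 1·27 + 1.
Multiplying both sides by 2: x ≡ 2·26 = 52 ≡ 25 (mod 27).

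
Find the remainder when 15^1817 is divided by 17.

15

By repeated squaring mod 17: 15^1≡15, 15^2≡4, 15^4≡16, 15^8≡1, 15^16≡1, 15^32≡1, 15^64≡1, 15^128≡1, 15^256≡1, 15^512≡1, 15^1024≡1.
Since 1817 = 1 + 8 + 16 + 256 + 512 + 1024 in binary, 15^1817 ≡ 15·1·1·1·1·1 ≡ 15 (mod 17).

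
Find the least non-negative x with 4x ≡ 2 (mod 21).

The inverse of 4 mod 21 is 16 (since 4·16 = 64 ≡ 1).
Multiplying both sides by 16: x ≡ 16·2 = 32 ≡ 11 (mod 21).

11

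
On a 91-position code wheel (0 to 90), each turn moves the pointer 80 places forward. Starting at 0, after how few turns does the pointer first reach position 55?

86

The inverse of 80 mod 91 is 33 (since 80·33 = 2640 ≡ 1).
So x ≡ 33·55 = 1815 ≡ 86 (mod 91).
Check: 80·86 = 6880 = 75·91 + 55.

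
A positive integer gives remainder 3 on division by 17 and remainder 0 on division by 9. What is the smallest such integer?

Since 9·2 ≡ 1 (mod 17), take x = 0 + 9·((3−0)·2 mod 17) = 0 + 9·6 = 54.
Check: 54 mod 17 = 3, 54 mod 9 = 0.

54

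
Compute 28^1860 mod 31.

1

Successive squares of 28 mod 31: 28^1≡28, 28^2≡9, 28^4≡19, 28^8≡20, 28^16≡28, 28^32≡9, 28^64≡19, 28^128≡20, 28^256≡28, 28^512≡9, 28^1024≡19.
Since 1860 = 4 + 64 + 256 + 512 + 1024 in binary, 28^1860 ≡ 19·19·28·9·19 ≡ 1 (mod 31).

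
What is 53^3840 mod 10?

1

Last digits of 3^n: 3, 9, 7, 1 (period 4).
3840 leaves remainder 0 on division by 4, so 53^3840 ends in 1.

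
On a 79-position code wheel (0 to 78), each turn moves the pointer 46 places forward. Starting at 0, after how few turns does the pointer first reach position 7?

The inverse of 46 mod 79 is 67 (since 46·67 = 3082 ≡ 1).
Multiplying both sides by 67: x ≡ 67·7 = 469 ≡ 74 (mod 79).
Check: 46·74 = 3404 = 43·79 + 7.

74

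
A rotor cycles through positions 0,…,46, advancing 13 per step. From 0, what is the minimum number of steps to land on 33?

13⁻¹ ≡ 29 (mod 47) because 13·29 = 377 = 8·47 + 1.
So x ≡ 29·33 = 957 ≡ 17 (mod 47).
Check: 13·17 = 221 = 4·47 + 33.

17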